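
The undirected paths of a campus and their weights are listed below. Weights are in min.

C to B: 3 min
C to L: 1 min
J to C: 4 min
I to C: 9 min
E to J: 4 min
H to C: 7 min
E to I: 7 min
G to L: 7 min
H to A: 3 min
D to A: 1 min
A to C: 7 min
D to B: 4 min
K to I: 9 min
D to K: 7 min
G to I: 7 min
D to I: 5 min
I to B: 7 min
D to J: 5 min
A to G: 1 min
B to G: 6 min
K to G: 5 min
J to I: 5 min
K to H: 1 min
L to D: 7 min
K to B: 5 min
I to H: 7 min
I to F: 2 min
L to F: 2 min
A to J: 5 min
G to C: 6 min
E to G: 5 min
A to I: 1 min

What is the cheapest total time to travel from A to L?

Running Dijkstra from A:
A: 0
D: 1  (via A)
G: 1  (via A)
I: 1  (via A)
F: 3  (via I)
H: 3  (via A)
K: 4  (via H)
B: 5  (via D)
J: 5  (via A)
L: 5  (via F)
Shortest route: A → I → F → L = 5 min.

5 min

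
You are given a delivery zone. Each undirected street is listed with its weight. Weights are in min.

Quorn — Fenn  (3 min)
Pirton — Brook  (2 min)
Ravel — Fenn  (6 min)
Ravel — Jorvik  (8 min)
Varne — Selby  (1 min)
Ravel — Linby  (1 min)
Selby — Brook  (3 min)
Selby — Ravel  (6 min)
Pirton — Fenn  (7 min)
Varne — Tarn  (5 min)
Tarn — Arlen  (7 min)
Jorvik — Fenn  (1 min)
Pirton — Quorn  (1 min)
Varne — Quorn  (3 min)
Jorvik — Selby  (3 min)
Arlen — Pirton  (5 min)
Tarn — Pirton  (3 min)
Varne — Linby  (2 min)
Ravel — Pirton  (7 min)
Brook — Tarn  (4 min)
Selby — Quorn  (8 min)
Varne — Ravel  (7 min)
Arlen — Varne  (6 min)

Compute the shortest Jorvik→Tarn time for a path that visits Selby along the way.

9 min

Shortest Jorvik→Selby: Jorvik → Selby = 3
Best Selby to Tarn: Selby → Varne → Tarn costing 6
Total via Selby: 3 + 6 = 9 min.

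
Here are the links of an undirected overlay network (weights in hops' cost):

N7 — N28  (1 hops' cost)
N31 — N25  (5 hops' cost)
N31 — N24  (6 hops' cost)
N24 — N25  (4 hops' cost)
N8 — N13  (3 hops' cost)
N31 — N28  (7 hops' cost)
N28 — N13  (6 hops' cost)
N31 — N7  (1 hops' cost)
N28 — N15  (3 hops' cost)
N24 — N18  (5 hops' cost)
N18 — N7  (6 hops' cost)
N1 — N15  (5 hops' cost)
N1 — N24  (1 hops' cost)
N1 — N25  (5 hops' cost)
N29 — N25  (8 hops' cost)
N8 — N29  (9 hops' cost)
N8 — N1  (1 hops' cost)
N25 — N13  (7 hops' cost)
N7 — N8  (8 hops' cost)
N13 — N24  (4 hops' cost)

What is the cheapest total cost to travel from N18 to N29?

16 hops' cost

Candidate routes:
N18–N24–N25–N29: 5+4+8 = 17
N18–N24–N1–N8–N29: 5+1+1+9 = 16
The minimum is 16 hops' cost via N18–N24–N1–N8–N29.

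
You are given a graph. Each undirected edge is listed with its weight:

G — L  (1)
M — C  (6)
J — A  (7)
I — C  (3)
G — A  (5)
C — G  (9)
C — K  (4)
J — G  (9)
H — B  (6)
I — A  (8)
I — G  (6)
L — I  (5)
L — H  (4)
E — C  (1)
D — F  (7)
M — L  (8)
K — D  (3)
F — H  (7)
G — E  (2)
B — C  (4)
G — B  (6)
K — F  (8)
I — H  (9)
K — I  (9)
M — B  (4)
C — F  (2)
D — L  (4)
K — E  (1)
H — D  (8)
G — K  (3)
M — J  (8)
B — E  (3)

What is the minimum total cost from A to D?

10

Shortest distances from A:
A: 0
G: 5  (via A)
L: 6  (via G)
E: 7  (via G)
J: 7  (via A)
C: 8  (via E)
I: 8  (via A)
K: 8  (via G)
B: 10  (via E)
D: 10  (via L)
Shortest route: A → G → L → D = 10.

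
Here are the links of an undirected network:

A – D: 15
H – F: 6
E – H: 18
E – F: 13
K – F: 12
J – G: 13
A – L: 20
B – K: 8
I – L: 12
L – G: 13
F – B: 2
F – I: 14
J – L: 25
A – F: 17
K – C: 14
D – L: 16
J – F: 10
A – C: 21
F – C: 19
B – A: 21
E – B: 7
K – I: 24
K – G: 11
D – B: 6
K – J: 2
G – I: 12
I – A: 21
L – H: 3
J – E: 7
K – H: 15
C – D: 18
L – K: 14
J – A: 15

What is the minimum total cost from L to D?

16

Settle nodes by increasing distance from L:
L: 0
H: 3  (via L)
F: 9  (via H)
B: 11  (via F)
I: 12  (via L)
G: 13  (via L)
K: 14  (via L)
D: 16  (via L)
Shortest route: L → D = 16.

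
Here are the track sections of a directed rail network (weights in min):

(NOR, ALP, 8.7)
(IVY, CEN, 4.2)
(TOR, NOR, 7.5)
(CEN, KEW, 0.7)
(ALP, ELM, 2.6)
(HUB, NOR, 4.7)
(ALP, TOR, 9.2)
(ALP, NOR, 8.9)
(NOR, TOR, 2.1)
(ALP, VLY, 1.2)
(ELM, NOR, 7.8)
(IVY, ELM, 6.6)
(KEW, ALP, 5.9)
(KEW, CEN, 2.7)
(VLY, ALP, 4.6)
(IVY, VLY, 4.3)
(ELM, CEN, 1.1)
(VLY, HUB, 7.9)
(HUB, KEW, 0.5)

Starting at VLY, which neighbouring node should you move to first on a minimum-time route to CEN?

Compare a few routes:
VLY–HUB–KEW–CEN: 7.9+0.5+2.7 = 11.1
VLY–ALP–ELM–CEN: 4.6+2.6+1.1 = 8.3
Cheapest is VLY–ALP–ELM–CEN at 8.3 min.
So from VLY the first move is to ALP.

ALP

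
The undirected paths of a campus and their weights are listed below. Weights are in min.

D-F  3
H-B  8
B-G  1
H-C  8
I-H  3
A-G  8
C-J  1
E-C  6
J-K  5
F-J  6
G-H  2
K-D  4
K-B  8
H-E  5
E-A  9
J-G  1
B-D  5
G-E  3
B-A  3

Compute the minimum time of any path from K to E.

Settle nodes by increasing distance from K:
K: 0
D: 4  (via K)
J: 5  (via K)
C: 6  (via J)
G: 6  (via J)
B: 7  (via G)
F: 7  (via D)
H: 8  (via G)
E: 9  (via G)
Shortest route: K → J → G → E = 9 min.

9 min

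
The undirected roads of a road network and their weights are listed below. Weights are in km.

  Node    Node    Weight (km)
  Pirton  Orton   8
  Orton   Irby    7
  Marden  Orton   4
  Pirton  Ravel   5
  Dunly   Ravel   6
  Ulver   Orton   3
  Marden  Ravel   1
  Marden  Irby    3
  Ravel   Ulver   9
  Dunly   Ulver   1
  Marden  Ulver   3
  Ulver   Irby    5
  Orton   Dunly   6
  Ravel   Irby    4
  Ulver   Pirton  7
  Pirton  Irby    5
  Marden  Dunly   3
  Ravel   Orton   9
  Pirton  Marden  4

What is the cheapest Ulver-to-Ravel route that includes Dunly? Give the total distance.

5 km

Best Ulver to Dunly: Ulver–Dunly costing 1
Shortest Dunly→Ravel: Dunly–Marden–Ravel = 4
Total via Dunly: 1 + 4 = 5 km.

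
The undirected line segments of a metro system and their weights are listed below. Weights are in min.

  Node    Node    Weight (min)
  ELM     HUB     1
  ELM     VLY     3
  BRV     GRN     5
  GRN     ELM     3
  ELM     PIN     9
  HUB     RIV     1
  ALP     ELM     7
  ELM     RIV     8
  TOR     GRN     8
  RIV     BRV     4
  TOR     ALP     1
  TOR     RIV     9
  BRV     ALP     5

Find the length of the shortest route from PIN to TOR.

Settle nodes by increasing distance from PIN:
PIN: 0
ELM: 9  (via PIN)
HUB: 10  (via ELM)
RIV: 11  (via HUB)
GRN: 12  (via ELM)
VLY: 12  (via ELM)
BRV: 15  (via RIV)
ALP: 16  (via ELM)
TOR: 17  (via ALP)
Shortest route: PIN → ELM → ALP → TOR = 17 min.

17 min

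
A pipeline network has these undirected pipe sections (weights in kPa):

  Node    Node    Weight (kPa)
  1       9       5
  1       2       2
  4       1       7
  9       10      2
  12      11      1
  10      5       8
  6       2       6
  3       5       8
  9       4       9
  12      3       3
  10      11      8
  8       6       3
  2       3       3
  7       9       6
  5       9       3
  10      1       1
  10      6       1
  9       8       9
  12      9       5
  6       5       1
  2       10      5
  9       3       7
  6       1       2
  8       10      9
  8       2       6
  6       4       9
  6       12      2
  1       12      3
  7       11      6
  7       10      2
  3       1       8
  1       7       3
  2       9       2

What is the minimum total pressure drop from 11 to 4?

Settle nodes by increasing distance from 11:
11: 0
12: 1  (via 11)
6: 3  (via 12)
1: 4  (via 12)
3: 4  (via 12)
5: 4  (via 6)
10: 4  (via 6)
2: 6  (via 1)
7: 6  (via 11)
8: 6  (via 6)
9: 6  (via 12)
4: 11  (via 1)
Shortest route: 11 → 12 → 1 → 4 = 11 kPa.

11 kPa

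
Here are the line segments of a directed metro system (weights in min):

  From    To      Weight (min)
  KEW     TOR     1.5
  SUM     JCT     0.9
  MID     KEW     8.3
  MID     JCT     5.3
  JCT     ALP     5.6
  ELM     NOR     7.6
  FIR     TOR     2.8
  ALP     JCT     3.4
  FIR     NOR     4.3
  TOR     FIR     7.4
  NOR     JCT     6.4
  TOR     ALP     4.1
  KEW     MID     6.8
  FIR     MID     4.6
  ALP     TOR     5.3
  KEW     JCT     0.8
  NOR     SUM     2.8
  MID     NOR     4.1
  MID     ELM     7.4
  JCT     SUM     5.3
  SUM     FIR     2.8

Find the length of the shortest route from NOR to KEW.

18.5 min

Settle nodes by increasing distance from NOR:
NOR: 0
SUM: 2.8  (via NOR)
JCT: 3.7  (via SUM)
FIR: 5.6  (via SUM)
TOR: 8.4  (via FIR)
ALP: 9.3  (via JCT)
MID: 10.2  (via FIR)
ELM: 17.6  (via MID)
KEW: 18.5  (via MID)
Shortest route: NOR–SUM–FIR–MID–KEW = 18.5 min.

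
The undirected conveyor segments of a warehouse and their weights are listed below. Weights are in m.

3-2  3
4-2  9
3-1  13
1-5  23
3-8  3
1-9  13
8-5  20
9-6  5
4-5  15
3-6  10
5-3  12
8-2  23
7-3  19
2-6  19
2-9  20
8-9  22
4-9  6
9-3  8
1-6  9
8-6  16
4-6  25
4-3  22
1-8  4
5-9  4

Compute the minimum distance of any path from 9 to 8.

Compare a few routes:
9 → 6 → 3 → 8: 5+10+3 = 18
9 → 1 → 8: 13+4 = 17
9 → 3 → 8: 8+3 = 11
The minimum is 11 m via 9 → 3 → 8.

11 m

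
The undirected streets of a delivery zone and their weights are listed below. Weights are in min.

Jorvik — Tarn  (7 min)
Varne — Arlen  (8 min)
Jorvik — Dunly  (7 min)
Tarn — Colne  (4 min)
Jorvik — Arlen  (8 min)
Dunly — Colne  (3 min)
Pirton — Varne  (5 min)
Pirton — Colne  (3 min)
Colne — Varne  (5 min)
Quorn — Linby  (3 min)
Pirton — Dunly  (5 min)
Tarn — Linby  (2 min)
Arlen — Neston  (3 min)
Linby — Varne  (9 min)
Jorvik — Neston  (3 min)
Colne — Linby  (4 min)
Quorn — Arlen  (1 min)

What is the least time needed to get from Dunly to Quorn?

Compare a few routes:
Dunly → Colne → Tarn → Linby → Quorn: 3+4+2+3 = 12
Dunly → Pirton → Colne → Linby → Quorn: 5+3+4+3 = 15
Dunly → Jorvik → Neston → Arlen → Quorn: 7+3+3+1 = 14
Dunly → Colne → Linby → Quorn: 3+4+3 = 10
Cheapest is Dunly → Colne → Linby → Quorn at 10 min.

10 min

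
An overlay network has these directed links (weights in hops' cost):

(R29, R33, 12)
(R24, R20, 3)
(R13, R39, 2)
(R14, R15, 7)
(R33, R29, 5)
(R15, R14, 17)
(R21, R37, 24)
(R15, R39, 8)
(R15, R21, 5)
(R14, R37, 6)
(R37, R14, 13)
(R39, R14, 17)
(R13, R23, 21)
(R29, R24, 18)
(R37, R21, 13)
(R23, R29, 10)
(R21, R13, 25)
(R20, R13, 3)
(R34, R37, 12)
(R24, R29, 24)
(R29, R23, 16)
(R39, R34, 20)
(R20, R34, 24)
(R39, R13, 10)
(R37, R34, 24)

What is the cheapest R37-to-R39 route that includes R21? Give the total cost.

40 hops' cost

Best R37 to R21: R37–R21 costing 13
Best R21 to R39: R21–R13–R39 costing 27
Total via R21: 13 + 27 = 40 hops' cost.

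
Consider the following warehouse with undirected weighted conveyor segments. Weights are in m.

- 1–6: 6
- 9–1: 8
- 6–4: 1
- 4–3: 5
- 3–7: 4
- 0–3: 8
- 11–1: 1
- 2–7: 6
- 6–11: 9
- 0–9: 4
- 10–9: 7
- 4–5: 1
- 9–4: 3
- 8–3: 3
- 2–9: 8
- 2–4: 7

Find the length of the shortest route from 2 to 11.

15 m

Candidate routes:
2 - 9 - 1 - 11: 8+8+1 = 17
2 - 4 - 6 - 11: 7+1+9 = 17
2 - 4 - 6 - 1 - 11: 7+1+6+1 = 15
Cheapest is 2 - 4 - 6 - 1 - 11 at 15 m.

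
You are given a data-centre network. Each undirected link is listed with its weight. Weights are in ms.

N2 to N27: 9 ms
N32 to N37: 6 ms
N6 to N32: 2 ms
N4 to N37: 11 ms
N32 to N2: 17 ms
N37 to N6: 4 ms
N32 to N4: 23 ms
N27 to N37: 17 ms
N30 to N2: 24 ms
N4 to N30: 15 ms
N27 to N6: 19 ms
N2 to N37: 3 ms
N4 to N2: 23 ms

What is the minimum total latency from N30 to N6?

Settle nodes by increasing distance from N30:
N30: 0
N4: 15  (via N30)
N2: 24  (via N30)
N37: 26  (via N4)
N6: 30  (via N37)
Shortest route: N30 → N4 → N37 → N6 = 30 ms.

30 ms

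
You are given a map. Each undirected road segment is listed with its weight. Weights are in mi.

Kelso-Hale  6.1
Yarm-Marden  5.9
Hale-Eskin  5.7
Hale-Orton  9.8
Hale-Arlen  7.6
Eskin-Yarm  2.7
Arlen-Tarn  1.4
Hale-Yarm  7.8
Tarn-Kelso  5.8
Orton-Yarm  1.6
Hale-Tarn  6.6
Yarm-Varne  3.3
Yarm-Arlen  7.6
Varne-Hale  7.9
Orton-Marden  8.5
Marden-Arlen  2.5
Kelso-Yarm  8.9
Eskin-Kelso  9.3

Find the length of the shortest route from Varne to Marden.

9.2 mi

Running Dijkstra from Varne:
Varne: 0
Yarm: 3.3  (via Varne)
Orton: 4.9  (via Yarm)
Eskin: 6  (via Yarm)
Hale: 7.9  (via Varne)
Marden: 9.2  (via Yarm)
Shortest route: Varne → Yarm → Marden = 9.2 mi.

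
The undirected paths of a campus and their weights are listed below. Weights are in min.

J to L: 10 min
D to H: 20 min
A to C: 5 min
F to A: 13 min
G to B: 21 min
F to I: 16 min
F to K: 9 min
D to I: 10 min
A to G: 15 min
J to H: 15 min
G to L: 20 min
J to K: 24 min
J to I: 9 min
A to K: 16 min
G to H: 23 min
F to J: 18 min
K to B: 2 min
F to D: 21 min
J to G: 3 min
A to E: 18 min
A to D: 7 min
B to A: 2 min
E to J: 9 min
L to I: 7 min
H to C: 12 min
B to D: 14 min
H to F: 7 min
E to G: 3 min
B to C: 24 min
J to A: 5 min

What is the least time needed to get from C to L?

20 min

Shortest distances from C:
C: 0
A: 5  (via C)
B: 7  (via A)
K: 9  (via B)
J: 10  (via A)
D: 12  (via A)
H: 12  (via C)
G: 13  (via J)
E: 16  (via G)
F: 18  (via A)
I: 19  (via J)
L: 20  (via J)
Shortest route: C–A–J–L = 20 min.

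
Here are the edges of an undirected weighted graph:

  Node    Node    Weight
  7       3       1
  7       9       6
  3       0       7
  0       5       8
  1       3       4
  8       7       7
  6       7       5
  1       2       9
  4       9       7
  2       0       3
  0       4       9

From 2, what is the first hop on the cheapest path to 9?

0

Enumerating some paths:
2 - 1 - 3 - 7 - 9: 9+4+1+6 = 20
2 - 0 - 3 - 7 - 9: 3+7+1+6 = 17
2 - 0 - 4 - 9: 3+9+7 = 19
Cheapest is 2 - 0 - 3 - 7 - 9 at 17.
So from 2 the first move is to 0.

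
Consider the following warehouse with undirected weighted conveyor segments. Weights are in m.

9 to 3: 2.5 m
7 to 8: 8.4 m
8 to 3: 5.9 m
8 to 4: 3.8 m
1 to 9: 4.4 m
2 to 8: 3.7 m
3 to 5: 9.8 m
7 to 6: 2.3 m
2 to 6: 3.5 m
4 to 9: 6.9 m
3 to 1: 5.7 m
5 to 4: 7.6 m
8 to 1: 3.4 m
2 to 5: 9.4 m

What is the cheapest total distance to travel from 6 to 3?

13.1 m

Compare a few routes:
6 → 2 → 8 → 1 → 3: 3.5+3.7+3.4+5.7 = 16.3
6 → 2 → 8 → 3: 3.5+3.7+5.9 = 13.1
6 → 7 → 8 → 3: 2.3+8.4+5.9 = 16.6
The minimum is 13.1 m via 6 → 2 → 8 → 3.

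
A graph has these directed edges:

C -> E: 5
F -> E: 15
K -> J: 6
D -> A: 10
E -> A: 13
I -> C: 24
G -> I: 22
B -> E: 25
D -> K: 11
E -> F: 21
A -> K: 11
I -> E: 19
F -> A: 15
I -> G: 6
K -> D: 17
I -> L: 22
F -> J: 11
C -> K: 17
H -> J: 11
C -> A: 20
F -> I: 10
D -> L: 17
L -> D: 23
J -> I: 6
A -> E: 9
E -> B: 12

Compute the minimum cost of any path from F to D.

Candidate routes:
F–A–K–D: 15+11+17 = 43
F–I–L–D: 10+22+23 = 55
Cheapest is F–A–K–D at 43.

43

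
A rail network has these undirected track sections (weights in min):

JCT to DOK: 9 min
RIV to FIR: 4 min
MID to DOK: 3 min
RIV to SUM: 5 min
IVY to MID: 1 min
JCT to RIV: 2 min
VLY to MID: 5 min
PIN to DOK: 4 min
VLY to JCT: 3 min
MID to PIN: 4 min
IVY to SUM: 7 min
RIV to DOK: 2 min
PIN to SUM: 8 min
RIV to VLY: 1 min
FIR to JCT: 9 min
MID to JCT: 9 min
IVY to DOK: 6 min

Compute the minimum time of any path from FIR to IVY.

10 min

Shortest distances from FIR:
FIR: 0
RIV: 4  (via FIR)
VLY: 5  (via RIV)
JCT: 6  (via RIV)
DOK: 6  (via RIV)
MID: 9  (via DOK)
SUM: 9  (via RIV)
IVY: 10  (via MID)
Shortest route: FIR → RIV → DOK → MID → IVY = 10 min.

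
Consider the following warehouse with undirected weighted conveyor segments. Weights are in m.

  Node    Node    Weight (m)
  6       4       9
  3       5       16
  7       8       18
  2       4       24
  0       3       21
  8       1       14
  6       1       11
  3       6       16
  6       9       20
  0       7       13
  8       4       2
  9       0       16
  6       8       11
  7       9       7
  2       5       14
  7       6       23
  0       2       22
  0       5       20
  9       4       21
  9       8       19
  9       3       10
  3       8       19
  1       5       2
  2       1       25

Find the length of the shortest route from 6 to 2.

27 m

Candidate routes:
6 - 4 - 2: 9+24 = 33
6 - 1 - 5 - 2: 11+2+14 = 27
Cheapest is 6 - 1 - 5 - 2 at 27 m.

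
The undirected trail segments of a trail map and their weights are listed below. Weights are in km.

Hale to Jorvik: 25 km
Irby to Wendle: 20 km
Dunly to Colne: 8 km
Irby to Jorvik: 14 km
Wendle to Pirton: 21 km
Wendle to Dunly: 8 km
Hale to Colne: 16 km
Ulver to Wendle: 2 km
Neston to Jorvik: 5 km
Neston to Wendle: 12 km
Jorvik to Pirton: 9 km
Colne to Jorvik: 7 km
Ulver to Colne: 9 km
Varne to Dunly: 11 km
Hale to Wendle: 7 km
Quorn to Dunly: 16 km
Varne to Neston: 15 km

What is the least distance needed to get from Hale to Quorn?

31 km

Shortest distances from Hale:
Hale: 0
Wendle: 7  (via Hale)
Ulver: 9  (via Wendle)
Dunly: 15  (via Wendle)
Colne: 16  (via Hale)
Neston: 19  (via Wendle)
Jorvik: 23  (via Colne)
Varne: 26  (via Dunly)
Irby: 27  (via Wendle)
Pirton: 28  (via Wendle)
Quorn: 31  (via Dunly)
Shortest route: Hale → Wendle → Dunly → Quorn = 31 km.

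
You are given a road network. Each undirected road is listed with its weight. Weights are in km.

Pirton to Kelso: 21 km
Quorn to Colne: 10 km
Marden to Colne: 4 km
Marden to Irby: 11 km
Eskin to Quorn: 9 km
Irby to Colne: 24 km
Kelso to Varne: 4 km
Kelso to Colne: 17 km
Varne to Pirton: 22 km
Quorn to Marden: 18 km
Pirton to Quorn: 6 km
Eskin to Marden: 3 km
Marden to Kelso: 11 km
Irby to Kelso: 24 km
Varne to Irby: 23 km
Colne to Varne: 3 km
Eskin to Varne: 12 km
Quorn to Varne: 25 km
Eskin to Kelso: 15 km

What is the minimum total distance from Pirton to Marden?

Enumerating some paths:
Pirton → Quorn → Eskin → Marden: 6+9+3 = 18
Pirton → Quorn → Colne → Marden: 6+10+4 = 20
Cheapest is Pirton → Quorn → Eskin → Marden at 18 km.

18 km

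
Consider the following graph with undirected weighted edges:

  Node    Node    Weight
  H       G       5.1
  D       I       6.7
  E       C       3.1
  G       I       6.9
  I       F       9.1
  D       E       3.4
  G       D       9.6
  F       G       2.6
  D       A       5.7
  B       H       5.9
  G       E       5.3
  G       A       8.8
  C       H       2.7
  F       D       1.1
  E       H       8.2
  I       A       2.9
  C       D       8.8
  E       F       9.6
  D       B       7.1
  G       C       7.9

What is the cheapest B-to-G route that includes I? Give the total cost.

Shortest B→I: B → D → I = 13.8
Shortest I→G: I → G = 6.9
Total via I: 13.8 + 6.9 = 20.7.

20.7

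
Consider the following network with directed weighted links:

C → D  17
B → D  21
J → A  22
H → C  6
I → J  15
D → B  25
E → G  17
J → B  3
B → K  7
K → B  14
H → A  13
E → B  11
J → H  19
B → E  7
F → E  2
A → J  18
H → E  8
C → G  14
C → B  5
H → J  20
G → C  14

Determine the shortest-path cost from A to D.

42

Running Dijkstra from A:
A: 0
J: 18  (via A)
B: 21  (via J)
E: 28  (via B)
K: 28  (via B)
H: 37  (via J)
D: 42  (via B)
Shortest route: A–J–B–D = 42.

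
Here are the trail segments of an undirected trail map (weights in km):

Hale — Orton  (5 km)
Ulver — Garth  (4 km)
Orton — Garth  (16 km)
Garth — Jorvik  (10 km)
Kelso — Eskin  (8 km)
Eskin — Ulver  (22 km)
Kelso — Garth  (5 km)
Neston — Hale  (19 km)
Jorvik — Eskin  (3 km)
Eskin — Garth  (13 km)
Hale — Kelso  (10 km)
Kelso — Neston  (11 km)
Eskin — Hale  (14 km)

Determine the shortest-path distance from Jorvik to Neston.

22 km

Running Dijkstra from Jorvik:
Jorvik: 0
Eskin: 3  (via Jorvik)
Garth: 10  (via Jorvik)
Kelso: 11  (via Eskin)
Ulver: 14  (via Garth)
Hale: 17  (via Eskin)
Neston: 22  (via Kelso)
Shortest route: Jorvik → Eskin → Kelso → Neston = 22 km.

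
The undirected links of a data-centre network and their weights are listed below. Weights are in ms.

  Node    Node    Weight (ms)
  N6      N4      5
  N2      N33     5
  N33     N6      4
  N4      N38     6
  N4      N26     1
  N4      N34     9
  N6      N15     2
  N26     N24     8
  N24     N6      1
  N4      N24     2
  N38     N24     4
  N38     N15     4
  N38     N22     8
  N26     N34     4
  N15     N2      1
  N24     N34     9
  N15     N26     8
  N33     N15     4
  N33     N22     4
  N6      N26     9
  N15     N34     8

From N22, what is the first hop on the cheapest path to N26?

Candidate routes:
N22–N33–N6–N24–N4–N26: 4+4+1+2+1 = 12
N22–N33–N15–N6–N24–N4–N26: 4+4+2+1+2+1 = 14
N22–N33–N6–N4–N26: 4+4+5+1 = 14
The minimum is 12 ms via N22–N33–N6–N24–N4–N26.
So from N22 the first move is to N33.

N33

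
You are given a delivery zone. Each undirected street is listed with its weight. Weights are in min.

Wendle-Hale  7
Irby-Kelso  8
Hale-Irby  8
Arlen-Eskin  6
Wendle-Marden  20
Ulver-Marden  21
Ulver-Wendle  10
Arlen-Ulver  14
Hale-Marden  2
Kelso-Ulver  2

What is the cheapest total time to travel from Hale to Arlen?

31 min

Compare a few routes:
Hale–Wendle–Ulver–Arlen: 7+10+14 = 31
Hale–Irby–Kelso–Ulver–Arlen: 8+8+2+14 = 32
Hale–Marden–Ulver–Arlen: 2+21+14 = 37
Hale–Marden–Wendle–Ulver–Arlen: 2+20+10+14 = 46
The minimum is 31 min via Hale–Wendle–Ulver–Arlen.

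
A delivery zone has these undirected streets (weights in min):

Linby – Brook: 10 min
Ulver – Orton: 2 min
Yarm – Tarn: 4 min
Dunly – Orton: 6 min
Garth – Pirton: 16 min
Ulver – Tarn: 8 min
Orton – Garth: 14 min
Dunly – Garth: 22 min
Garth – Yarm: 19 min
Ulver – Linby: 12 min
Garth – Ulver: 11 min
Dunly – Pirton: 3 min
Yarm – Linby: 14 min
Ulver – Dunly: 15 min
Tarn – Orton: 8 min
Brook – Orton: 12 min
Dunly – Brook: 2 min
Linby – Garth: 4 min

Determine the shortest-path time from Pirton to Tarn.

17 min

Enumerating some paths:
Pirton - Dunly - Brook - Orton - Tarn: 3+2+12+8 = 25
Pirton - Dunly - Orton - Tarn: 3+6+8 = 17
Pirton - Dunly - Ulver - Tarn: 3+15+8 = 26
Pirton - Dunly - Orton - Ulver - Tarn: 3+6+2+8 = 19
The minimum is 17 min via Pirton - Dunly - Orton - Tarn.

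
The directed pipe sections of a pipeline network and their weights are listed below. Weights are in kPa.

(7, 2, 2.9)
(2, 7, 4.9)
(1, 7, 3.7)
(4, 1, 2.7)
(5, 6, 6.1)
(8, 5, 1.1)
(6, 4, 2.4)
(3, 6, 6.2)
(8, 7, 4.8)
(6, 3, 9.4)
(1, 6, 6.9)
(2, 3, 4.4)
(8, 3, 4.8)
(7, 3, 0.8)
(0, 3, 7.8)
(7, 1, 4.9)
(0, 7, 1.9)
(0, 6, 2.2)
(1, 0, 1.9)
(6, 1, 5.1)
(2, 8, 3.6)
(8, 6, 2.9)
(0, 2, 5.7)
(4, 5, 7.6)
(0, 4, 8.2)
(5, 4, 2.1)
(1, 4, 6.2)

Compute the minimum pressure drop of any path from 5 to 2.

Settle nodes by increasing distance from 5:
5: 0
4: 2.1  (via 5)
1: 4.8  (via 4)
6: 6.1  (via 5)
0: 6.7  (via 1)
7: 8.5  (via 1)
3: 9.3  (via 7)
2: 11.4  (via 7)
Shortest route: 5 → 4 → 1 → 7 → 2 = 11.4 kPa.

11.4 kPa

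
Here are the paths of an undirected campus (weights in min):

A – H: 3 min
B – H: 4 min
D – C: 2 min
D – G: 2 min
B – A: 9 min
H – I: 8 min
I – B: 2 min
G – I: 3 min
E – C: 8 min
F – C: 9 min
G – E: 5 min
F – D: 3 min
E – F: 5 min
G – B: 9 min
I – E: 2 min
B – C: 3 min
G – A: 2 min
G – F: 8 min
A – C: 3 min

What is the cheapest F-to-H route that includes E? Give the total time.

Best F to E: F–E costing 5
Best E to H: E–I–B–H costing 8
Total via E: 5 + 8 = 13 min.

13 min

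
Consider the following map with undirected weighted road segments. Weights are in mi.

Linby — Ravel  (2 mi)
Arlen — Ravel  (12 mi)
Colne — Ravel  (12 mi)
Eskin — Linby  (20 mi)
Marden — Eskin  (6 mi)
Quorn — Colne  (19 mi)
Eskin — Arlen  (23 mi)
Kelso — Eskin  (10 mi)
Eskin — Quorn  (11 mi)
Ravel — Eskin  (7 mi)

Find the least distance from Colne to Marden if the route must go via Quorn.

36 mi

Shortest Colne→Quorn: Colne → Quorn = 19
Best Quorn to Marden: Quorn → Eskin → Marden costing 17
Total via Quorn: 19 + 17 = 36 mi.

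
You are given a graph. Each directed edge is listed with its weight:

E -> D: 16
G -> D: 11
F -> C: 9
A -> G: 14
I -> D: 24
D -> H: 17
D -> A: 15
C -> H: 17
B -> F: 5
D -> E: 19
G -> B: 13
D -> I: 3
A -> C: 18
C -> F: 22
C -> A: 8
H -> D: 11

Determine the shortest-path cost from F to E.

56

Enumerating some paths:
F - C - H - D - E: 9+17+11+19 = 56
F - C - A - G - D - E: 9+8+14+11+19 = 61
Cheapest is F - C - H - D - E at 56.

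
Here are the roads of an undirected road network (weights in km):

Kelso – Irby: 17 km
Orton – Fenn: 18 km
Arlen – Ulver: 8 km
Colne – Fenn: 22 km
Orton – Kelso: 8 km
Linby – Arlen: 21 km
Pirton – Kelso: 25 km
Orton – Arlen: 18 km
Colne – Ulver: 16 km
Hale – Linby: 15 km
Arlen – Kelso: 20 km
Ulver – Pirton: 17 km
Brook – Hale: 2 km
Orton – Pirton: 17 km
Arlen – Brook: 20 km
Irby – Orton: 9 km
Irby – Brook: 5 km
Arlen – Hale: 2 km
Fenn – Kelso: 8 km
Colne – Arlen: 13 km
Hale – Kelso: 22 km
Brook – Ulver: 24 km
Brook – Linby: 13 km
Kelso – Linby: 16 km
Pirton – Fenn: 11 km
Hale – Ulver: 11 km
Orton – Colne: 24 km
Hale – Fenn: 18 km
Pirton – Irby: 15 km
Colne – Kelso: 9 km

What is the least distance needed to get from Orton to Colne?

17 km

Compare a few routes:
Orton - Kelso - Colne: 8+9 = 17
Orton - Colne: 24 = 24
Orton - Arlen - Colne: 18+13 = 31
The minimum is 17 km via Orton - Kelso - Colne.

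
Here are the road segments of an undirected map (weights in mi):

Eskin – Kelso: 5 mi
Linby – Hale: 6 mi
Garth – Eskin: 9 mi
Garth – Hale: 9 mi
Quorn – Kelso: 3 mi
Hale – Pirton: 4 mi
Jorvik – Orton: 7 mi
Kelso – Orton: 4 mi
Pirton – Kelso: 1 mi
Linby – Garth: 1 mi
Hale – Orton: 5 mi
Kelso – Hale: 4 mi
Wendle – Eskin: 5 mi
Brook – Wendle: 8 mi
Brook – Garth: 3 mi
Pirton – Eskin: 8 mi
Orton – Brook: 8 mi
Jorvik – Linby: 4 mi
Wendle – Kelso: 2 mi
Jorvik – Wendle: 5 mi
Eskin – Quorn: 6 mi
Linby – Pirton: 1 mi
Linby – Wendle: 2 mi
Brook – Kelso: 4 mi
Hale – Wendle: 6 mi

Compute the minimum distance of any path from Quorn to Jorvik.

Enumerating some paths:
Quorn → Kelso → Wendle → Jorvik: 3+2+5 = 10
Quorn → Kelso → Pirton → Linby → Jorvik: 3+1+1+4 = 9
Cheapest is Quorn → Kelso → Pirton → Linby → Jorvik at 9 mi.

9 mi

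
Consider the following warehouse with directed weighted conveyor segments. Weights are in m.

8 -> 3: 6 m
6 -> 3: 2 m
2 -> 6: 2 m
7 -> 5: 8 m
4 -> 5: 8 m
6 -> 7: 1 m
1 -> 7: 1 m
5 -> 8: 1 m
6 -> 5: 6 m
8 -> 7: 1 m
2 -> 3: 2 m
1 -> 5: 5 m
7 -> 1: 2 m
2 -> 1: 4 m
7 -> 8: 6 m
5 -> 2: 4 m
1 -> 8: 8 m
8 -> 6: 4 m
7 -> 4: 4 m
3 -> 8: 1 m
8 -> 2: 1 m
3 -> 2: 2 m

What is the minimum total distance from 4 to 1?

12 m

Shortest distances from 4:
4: 0
5: 8  (via 4)
8: 9  (via 5)
2: 10  (via 8)
7: 10  (via 8)
1: 12  (via 7)
Shortest route: 4 → 5 → 8 → 7 → 1 = 12 m.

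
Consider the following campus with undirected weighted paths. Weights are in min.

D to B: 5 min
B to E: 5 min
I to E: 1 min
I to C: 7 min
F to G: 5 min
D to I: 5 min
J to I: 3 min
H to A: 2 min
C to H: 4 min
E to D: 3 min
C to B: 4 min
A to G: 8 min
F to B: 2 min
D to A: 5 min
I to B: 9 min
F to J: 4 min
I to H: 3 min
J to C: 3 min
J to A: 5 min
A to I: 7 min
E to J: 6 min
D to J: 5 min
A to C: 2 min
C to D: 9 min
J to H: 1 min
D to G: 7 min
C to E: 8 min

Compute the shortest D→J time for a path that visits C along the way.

10 min

Best D to C: D → A → C costing 7
Best C to J: C → J costing 3
Total via C: 7 + 3 = 10 min.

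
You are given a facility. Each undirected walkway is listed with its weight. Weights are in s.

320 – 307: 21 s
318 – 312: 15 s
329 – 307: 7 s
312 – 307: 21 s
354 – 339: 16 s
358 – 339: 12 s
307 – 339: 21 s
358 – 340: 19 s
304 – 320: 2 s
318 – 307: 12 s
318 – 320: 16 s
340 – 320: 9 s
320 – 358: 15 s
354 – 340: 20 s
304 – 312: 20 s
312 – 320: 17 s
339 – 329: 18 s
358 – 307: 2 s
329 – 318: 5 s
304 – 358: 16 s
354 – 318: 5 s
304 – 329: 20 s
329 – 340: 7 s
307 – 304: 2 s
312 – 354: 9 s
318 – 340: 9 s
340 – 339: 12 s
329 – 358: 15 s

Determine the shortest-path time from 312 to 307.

21 s

Enumerating some paths:
312–354–318–329–307: 9+5+5+7 = 26
312–354–318–307: 9+5+12 = 26
312–307: 21 = 21
312–304–307: 20+2 = 22
The minimum is 21 s via 312–307.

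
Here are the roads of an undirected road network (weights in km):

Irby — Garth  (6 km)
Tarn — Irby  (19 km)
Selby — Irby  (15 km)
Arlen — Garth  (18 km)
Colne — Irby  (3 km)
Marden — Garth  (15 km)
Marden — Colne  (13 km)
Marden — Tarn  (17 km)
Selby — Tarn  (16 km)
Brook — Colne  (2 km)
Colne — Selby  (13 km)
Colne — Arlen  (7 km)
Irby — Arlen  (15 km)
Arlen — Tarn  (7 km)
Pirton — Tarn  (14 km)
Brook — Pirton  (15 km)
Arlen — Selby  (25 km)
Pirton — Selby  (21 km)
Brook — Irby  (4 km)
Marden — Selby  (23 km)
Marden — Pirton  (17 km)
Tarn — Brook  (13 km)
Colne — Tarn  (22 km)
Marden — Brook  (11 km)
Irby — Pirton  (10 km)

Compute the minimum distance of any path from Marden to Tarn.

17 km

Running Dijkstra from Marden:
Marden: 0
Brook: 11  (via Marden)
Colne: 13  (via Marden)
Garth: 15  (via Marden)
Irby: 15  (via Brook)
Tarn: 17  (via Marden)
Shortest route: Marden–Tarn = 17 km.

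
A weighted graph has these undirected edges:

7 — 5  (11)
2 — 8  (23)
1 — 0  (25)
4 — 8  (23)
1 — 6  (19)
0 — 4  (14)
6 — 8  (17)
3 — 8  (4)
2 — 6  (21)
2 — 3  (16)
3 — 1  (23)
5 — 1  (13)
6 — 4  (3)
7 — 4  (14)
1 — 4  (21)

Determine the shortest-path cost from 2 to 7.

Settle nodes by increasing distance from 2:
2: 0
3: 16  (via 2)
8: 20  (via 3)
6: 21  (via 2)
4: 24  (via 6)
0: 38  (via 4)
7: 38  (via 4)
Shortest route: 2 → 6 → 4 → 7 = 38.

38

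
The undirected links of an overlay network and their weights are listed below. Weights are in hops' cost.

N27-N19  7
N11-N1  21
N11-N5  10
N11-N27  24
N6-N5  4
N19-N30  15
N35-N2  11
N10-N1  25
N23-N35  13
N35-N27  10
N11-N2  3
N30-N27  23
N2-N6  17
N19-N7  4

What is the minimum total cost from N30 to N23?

Shortest distances from N30:
N30: 0
N19: 15  (via N30)
N7: 19  (via N19)
N27: 22  (via N19)
N35: 32  (via N27)
N2: 43  (via N35)
N23: 45  (via N35)
Shortest route: N30–N19–N27–N35–N23 = 45 hops' cost.

45 hops' cost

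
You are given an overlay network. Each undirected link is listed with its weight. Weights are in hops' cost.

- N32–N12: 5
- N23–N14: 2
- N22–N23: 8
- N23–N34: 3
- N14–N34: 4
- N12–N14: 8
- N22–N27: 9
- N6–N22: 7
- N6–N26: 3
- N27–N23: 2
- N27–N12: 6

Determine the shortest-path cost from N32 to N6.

Shortest distances from N32:
N32: 0
N12: 5  (via N32)
N27: 11  (via N12)
N14: 13  (via N12)
N23: 13  (via N27)
N34: 16  (via N23)
N22: 20  (via N27)
N6: 27  (via N22)
Shortest route: N32–N12–N27–N22–N6 = 27 hops' cost.

27 hops' cost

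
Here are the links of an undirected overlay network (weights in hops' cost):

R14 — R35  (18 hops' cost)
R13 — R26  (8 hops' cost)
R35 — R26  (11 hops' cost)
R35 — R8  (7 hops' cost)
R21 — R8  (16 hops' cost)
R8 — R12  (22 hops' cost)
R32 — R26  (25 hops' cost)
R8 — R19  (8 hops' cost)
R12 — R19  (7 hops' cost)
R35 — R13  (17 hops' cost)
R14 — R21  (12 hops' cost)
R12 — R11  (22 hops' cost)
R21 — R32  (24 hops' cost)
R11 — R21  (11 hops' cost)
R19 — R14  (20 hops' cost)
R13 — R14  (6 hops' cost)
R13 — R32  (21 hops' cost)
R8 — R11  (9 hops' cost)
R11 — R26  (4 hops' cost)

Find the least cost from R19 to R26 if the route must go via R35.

Best R19 to R35: R19 → R8 → R35 costing 15
Shortest R35→R26: R35 → R26 = 11
Total via R35: 15 + 11 = 26 hops' cost.

26 hops' cost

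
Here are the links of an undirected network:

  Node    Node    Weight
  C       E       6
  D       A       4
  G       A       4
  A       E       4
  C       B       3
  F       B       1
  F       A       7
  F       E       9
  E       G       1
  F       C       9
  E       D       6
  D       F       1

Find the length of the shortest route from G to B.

9

Compare a few routes:
G - E - D - F - B: 1+6+1+1 = 9
G - E - C - B: 1+6+3 = 10
The minimum is 9 via G - E - D - F - B.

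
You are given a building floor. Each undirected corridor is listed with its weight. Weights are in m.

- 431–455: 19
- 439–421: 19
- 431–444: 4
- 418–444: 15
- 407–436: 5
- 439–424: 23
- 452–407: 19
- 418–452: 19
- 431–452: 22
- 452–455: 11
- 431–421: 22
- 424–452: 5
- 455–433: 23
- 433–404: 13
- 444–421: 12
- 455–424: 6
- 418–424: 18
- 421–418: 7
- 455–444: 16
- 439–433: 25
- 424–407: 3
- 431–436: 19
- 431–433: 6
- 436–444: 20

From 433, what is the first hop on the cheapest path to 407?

Candidate routes:
433 → 431 → 436 → 407: 6+19+5 = 30
433 → 455 → 424 → 407: 23+6+3 = 32
Cheapest is 433 → 431 → 436 → 407 at 30 m.
So from 433 the first move is to 431.

431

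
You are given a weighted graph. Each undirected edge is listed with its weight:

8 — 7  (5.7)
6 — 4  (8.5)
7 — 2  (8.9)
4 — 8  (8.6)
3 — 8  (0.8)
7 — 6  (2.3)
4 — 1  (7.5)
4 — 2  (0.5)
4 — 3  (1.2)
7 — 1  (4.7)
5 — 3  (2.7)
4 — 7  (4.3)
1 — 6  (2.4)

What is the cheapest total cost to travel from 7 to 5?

Shortest distances from 7:
7: 0
6: 2.3  (via 7)
4: 4.3  (via 7)
1: 4.7  (via 7)
2: 4.8  (via 4)
3: 5.5  (via 4)
8: 5.7  (via 7)
5: 8.2  (via 3)
Shortest route: 7 → 4 → 3 → 5 = 8.2.

8.2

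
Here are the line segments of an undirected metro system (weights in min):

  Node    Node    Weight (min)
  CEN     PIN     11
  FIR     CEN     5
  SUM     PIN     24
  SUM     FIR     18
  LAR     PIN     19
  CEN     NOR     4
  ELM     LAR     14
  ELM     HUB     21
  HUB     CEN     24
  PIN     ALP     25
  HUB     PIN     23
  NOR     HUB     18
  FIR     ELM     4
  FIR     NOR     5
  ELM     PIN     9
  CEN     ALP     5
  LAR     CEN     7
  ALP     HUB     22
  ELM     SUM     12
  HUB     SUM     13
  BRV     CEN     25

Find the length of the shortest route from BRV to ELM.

Candidate routes:
BRV → CEN → NOR → FIR → ELM: 25+4+5+4 = 38
BRV → CEN → FIR → ELM: 25+5+4 = 34
Cheapest is BRV → CEN → FIR → ELM at 34 min.

34 min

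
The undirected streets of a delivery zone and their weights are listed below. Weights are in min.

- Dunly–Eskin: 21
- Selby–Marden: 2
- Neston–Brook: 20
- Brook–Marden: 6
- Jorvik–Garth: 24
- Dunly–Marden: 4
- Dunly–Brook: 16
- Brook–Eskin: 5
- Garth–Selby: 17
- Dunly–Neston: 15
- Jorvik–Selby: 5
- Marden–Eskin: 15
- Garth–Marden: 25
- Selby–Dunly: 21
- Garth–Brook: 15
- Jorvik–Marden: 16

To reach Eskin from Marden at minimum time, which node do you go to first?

Brook

Enumerating some paths:
Marden → Dunly → Eskin: 4+21 = 25
Marden → Brook → Eskin: 6+5 = 11
Marden → Eskin: 15 = 15
The minimum is 11 min via Marden → Brook → Eskin.
So from Marden the first move is to Brook.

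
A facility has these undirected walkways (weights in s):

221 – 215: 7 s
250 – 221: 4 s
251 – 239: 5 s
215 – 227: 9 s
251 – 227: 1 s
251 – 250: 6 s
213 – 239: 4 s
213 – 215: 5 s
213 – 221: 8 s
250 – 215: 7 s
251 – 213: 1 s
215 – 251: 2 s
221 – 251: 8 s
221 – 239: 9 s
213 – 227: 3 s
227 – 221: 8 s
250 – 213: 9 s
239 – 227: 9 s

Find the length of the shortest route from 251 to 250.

6 s

Enumerating some paths:
251 - 221 - 250: 8+4 = 12
251 - 215 - 250: 2+7 = 9
251 - 250: 6 = 6
251 - 213 - 250: 1+9 = 10
Cheapest is 251 - 250 at 6 s.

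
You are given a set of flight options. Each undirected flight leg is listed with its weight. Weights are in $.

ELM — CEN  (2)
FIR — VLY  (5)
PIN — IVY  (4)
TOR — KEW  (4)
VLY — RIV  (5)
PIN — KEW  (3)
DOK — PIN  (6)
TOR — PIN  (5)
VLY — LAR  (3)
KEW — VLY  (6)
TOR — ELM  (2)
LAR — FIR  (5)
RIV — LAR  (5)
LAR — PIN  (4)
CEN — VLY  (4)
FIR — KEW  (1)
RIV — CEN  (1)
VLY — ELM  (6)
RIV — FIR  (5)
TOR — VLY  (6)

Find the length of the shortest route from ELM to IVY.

$11

Shortest distances from ELM:
ELM: 0
TOR: 2  (via ELM)
CEN: 2  (via ELM)
RIV: 3  (via CEN)
VLY: 6  (via ELM)
KEW: 6  (via TOR)
FIR: 7  (via KEW)
PIN: 7  (via TOR)
LAR: 8  (via RIV)
IVY: 11  (via PIN)
Shortest route: ELM–TOR–PIN–IVY = $11.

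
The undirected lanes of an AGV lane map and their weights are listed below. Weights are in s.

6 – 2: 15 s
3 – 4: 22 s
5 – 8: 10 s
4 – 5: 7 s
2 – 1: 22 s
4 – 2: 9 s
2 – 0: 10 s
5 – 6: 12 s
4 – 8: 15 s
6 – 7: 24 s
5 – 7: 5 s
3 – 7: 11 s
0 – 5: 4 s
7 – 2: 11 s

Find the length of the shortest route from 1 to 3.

Enumerating some paths:
1–2–7–3: 22+11+11 = 44
1–2–0–5–7–3: 22+10+4+5+11 = 52
1–2–4–3: 22+9+22 = 53
1–2–4–5–7–3: 22+9+7+5+11 = 54
Cheapest is 1–2–7–3 at 44 s.

44 s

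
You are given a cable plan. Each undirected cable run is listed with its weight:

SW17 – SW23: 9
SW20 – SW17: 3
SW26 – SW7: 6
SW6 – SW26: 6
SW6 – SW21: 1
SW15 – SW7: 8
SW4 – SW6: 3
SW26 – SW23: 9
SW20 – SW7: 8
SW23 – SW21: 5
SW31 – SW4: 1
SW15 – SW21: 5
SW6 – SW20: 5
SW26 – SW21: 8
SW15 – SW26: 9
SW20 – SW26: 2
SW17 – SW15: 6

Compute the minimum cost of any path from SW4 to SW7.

Candidate routes:
SW4–SW6–SW20–SW7: 3+5+8 = 16
SW4–SW6–SW20–SW26–SW7: 3+5+2+6 = 16
SW4–SW6–SW26–SW7: 3+6+6 = 15
SW4–SW6–SW21–SW15–SW7: 3+1+5+8 = 17
The minimum is 15 via SW4–SW6–SW26–SW7.

15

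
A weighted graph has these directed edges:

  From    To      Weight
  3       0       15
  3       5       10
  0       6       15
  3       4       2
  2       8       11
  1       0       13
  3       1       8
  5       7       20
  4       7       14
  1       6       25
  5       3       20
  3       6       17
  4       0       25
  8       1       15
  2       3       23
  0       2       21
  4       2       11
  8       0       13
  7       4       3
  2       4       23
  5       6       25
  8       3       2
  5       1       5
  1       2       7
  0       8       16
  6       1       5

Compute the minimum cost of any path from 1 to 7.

36

Compare a few routes:
1 - 2 - 4 - 7: 7+23+14 = 44
1 - 2 - 8 - 3 - 4 - 7: 7+11+2+2+14 = 36
Cheapest is 1 - 2 - 8 - 3 - 4 - 7 at 36.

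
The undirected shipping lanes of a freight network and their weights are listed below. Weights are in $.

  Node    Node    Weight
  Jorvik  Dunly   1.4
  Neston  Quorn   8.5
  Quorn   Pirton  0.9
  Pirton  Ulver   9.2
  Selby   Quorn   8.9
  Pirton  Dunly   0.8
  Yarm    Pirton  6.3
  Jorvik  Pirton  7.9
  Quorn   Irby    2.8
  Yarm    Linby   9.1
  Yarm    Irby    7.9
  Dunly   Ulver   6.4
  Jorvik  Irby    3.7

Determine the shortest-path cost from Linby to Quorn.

Running Dijkstra from Linby:
Linby: 0
Yarm: 9.1  (via Linby)
Pirton: 15.4  (via Yarm)
Dunly: 16.2  (via Pirton)
Quorn: 16.3  (via Pirton)
Shortest route: Linby → Yarm → Pirton → Quorn = $16.3.

$16.3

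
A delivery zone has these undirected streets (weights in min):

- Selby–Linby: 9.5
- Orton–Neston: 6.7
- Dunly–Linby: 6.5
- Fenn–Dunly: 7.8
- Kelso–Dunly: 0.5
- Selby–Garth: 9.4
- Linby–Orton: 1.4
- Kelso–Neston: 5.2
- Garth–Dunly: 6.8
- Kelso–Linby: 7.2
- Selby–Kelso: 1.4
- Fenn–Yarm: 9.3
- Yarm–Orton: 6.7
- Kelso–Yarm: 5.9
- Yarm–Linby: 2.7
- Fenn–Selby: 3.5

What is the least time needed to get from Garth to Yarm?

Shortest distances from Garth:
Garth: 0
Dunly: 6.8  (via Garth)
Kelso: 7.3  (via Dunly)
Selby: 8.7  (via Kelso)
Fenn: 12.2  (via Selby)
Neston: 12.5  (via Kelso)
Yarm: 13.2  (via Kelso)
Shortest route: Garth–Dunly–Kelso–Yarm = 13.2 min.

13.2 min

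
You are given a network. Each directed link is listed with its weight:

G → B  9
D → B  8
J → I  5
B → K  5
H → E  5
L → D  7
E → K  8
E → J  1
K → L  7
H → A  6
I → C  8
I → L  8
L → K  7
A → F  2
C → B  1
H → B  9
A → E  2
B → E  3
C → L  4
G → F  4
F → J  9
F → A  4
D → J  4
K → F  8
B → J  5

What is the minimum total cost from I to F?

22

Candidate routes:
I → C → B → E → K → F: 8+1+3+8+8 = 28
I → C → L → K → F: 8+4+7+8 = 27
I → L → K → F: 8+7+8 = 23
I → C → B → K → F: 8+1+5+8 = 22
Cheapest is I → C → B → K → F at 22.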